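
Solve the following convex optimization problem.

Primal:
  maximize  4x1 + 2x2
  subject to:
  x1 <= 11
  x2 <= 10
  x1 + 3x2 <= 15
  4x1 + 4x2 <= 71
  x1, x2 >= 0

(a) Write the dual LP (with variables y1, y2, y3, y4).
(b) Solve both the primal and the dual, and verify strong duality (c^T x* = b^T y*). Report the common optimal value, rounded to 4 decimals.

The standard primal-dual pair for 'max c^T x s.t. A x <= b, x >= 0' is:
  Dual:  min b^T y  s.t.  A^T y >= c,  y >= 0.

So the dual LP is:
  minimize  11y1 + 10y2 + 15y3 + 71y4
  subject to:
    y1 + y3 + 4y4 >= 4
    y2 + 3y3 + 4y4 >= 2
    y1, y2, y3, y4 >= 0

Solving the primal: x* = (11, 1.3333).
  primal value c^T x* = 46.6667.
Solving the dual: y* = (3.3333, 0, 0.6667, 0).
  dual value b^T y* = 46.6667.
Strong duality: c^T x* = b^T y*. Confirmed.

46.6667


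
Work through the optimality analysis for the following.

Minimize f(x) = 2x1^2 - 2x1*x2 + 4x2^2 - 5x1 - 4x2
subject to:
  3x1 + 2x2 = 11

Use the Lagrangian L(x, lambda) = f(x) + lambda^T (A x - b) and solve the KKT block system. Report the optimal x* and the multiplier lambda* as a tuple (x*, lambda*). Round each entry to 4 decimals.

Form the Lagrangian:
  L(x, lambda) = (1/2) x^T Q x + c^T x + lambda^T (A x - b)
Stationarity (grad_x L = 0): Q x + c + A^T lambda = 0.
Primal feasibility: A x = b.

This gives the KKT block system:
  [ Q   A^T ] [ x     ]   [-c ]
  [ A    0  ] [ lambda ] = [ b ]

Solving the linear system:
  x*      = (2.7143, 1.4286)
  lambda* = (-1)
  f(x*)   = -4.1429

x* = (2.7143, 1.4286), lambda* = (-1)


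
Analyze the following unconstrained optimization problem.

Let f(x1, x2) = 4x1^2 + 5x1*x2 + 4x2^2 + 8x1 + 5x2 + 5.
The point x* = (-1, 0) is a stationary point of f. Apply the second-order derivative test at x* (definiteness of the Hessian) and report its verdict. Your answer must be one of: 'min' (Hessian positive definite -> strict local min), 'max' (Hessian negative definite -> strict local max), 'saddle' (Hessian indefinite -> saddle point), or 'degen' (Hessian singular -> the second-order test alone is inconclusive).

Compute the Hessian H = grad^2 f:
  H = [[8, 5], [5, 8]]
Verify stationarity: grad f(x*) = H x* + g = (0, 0).
Eigenvalues of H: 3, 13.
Both eigenvalues > 0, so H is positive definite -> x* is a strict local min.

min


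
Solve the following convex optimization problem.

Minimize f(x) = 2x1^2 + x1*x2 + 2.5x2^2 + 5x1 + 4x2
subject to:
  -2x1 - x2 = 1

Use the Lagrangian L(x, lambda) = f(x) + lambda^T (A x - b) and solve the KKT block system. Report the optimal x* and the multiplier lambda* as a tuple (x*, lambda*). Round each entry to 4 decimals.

Form the Lagrangian:
  L(x, lambda) = (1/2) x^T Q x + c^T x + lambda^T (A x - b)
Stationarity (grad_x L = 0): Q x + c + A^T lambda = 0.
Primal feasibility: A x = b.

This gives the KKT block system:
  [ Q   A^T ] [ x     ]   [-c ]
  [ A    0  ] [ lambda ] = [ b ]

Solving the linear system:
  x*      = (-0.3, -0.4)
  lambda* = (1.7)
  f(x*)   = -2.4

x* = (-0.3, -0.4), lambda* = (1.7)


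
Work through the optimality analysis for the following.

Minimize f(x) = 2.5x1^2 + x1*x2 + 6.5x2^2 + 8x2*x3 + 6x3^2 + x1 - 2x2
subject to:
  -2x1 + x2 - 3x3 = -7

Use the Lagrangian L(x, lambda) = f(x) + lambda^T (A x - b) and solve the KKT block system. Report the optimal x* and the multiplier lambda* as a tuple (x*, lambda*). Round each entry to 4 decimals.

Form the Lagrangian:
  L(x, lambda) = (1/2) x^T Q x + c^T x + lambda^T (A x - b)
Stationarity (grad_x L = 0): Q x + c + A^T lambda = 0.
Primal feasibility: A x = b.

This gives the KKT block system:
  [ Q   A^T ] [ x     ]   [-c ]
  [ A    0  ] [ lambda ] = [ b ]

Solving the linear system:
  x*      = (1.0728, -0.9402, 1.3048)
  lambda* = (2.7118)
  f(x*)   = 10.9679

x* = (1.0728, -0.9402, 1.3048), lambda* = (2.7118)


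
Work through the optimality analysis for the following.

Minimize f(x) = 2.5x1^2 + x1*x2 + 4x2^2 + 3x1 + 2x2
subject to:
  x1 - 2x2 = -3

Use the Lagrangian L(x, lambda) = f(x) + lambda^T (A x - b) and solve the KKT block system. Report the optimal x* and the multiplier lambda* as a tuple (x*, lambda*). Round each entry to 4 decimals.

Form the Lagrangian:
  L(x, lambda) = (1/2) x^T Q x + c^T x + lambda^T (A x - b)
Stationarity (grad_x L = 0): Q x + c + A^T lambda = 0.
Primal feasibility: A x = b.

This gives the KKT block system:
  [ Q   A^T ] [ x     ]   [-c ]
  [ A    0  ] [ lambda ] = [ b ]

Solving the linear system:
  x*      = (-1.4375, 0.7812)
  lambda* = (3.4062)
  f(x*)   = 3.7344

x* = (-1.4375, 0.7812), lambda* = (3.4062)


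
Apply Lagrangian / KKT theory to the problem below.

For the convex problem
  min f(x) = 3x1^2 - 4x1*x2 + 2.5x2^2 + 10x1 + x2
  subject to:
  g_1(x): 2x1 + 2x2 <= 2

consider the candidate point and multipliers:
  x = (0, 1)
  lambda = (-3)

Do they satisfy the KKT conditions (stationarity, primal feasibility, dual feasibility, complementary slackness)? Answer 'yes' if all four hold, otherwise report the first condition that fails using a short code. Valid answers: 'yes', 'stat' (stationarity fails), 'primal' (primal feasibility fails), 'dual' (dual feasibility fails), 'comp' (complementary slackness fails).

Gradient of f: grad f(x) = Q x + c = (6, 6)
Constraint values g_i(x) = a_i^T x - b_i:
  g_1((0, 1)) = 0
Stationarity residual: grad f(x) + sum_i lambda_i a_i = (0, 0)
  -> stationarity OK
Primal feasibility (all g_i <= 0): OK
Dual feasibility (all lambda_i >= 0): FAILS
Complementary slackness (lambda_i * g_i(x) = 0 for all i): OK

Verdict: the first failing condition is dual_feasibility -> dual.

dual


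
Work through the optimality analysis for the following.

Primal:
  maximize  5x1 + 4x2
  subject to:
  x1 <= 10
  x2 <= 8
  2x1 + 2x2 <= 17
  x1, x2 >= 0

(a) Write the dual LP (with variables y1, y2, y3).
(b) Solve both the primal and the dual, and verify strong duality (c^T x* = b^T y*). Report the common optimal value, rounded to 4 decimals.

The standard primal-dual pair for 'max c^T x s.t. A x <= b, x >= 0' is:
  Dual:  min b^T y  s.t.  A^T y >= c,  y >= 0.

So the dual LP is:
  minimize  10y1 + 8y2 + 17y3
  subject to:
    y1 + 2y3 >= 5
    y2 + 2y3 >= 4
    y1, y2, y3 >= 0

Solving the primal: x* = (8.5, 0).
  primal value c^T x* = 42.5.
Solving the dual: y* = (0, 0, 2.5).
  dual value b^T y* = 42.5.
Strong duality: c^T x* = b^T y*. Confirmed.

42.5


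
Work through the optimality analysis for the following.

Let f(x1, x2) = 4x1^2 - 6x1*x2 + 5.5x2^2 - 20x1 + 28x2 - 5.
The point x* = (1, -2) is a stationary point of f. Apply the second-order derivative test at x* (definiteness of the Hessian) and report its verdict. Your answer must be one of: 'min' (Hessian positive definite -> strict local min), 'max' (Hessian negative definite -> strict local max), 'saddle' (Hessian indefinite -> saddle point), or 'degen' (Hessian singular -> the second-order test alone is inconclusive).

Compute the Hessian H = grad^2 f:
  H = [[8, -6], [-6, 11]]
Verify stationarity: grad f(x*) = H x* + g = (0, 0).
Eigenvalues of H: 3.3153, 15.6847.
Both eigenvalues > 0, so H is positive definite -> x* is a strict local min.

min


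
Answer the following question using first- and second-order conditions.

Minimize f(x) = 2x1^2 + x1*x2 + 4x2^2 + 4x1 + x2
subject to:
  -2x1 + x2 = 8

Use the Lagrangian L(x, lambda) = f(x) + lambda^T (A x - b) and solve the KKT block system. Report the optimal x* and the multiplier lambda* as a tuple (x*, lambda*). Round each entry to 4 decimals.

Form the Lagrangian:
  L(x, lambda) = (1/2) x^T Q x + c^T x + lambda^T (A x - b)
Stationarity (grad_x L = 0): Q x + c + A^T lambda = 0.
Primal feasibility: A x = b.

This gives the KKT block system:
  [ Q   A^T ] [ x     ]   [-c ]
  [ A    0  ] [ lambda ] = [ b ]

Solving the linear system:
  x*      = (-3.55, 0.9)
  lambda* = (-4.65)
  f(x*)   = 11.95

x* = (-3.55, 0.9), lambda* = (-4.65)


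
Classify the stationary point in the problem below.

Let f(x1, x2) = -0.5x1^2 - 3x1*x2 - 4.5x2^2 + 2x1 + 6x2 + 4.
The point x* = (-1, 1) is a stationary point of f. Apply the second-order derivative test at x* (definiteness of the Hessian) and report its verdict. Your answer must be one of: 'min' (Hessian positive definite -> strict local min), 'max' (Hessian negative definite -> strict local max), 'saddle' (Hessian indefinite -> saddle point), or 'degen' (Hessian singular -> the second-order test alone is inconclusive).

Compute the Hessian H = grad^2 f:
  H = [[-1, -3], [-3, -9]]
Verify stationarity: grad f(x*) = H x* + g = (0, 0).
Eigenvalues of H: -10, 0.
H has a zero eigenvalue (singular; negative semidefinite but not definite), so H is neither positive definite, negative definite, nor indefinite. The second-order test alone is inconclusive -> degen.
(Indeed, f is constant along the null direction of H through x*, so x* is not a strict local extremum.)

degen


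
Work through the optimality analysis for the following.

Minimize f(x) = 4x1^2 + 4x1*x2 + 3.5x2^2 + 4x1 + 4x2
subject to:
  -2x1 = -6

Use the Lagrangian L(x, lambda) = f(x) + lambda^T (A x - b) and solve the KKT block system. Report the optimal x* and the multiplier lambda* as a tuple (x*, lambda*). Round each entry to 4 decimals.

Form the Lagrangian:
  L(x, lambda) = (1/2) x^T Q x + c^T x + lambda^T (A x - b)
Stationarity (grad_x L = 0): Q x + c + A^T lambda = 0.
Primal feasibility: A x = b.

This gives the KKT block system:
  [ Q   A^T ] [ x     ]   [-c ]
  [ A    0  ] [ lambda ] = [ b ]

Solving the linear system:
  x*      = (3, -2.2857)
  lambda* = (9.4286)
  f(x*)   = 29.7143

x* = (3, -2.2857), lambda* = (9.4286)


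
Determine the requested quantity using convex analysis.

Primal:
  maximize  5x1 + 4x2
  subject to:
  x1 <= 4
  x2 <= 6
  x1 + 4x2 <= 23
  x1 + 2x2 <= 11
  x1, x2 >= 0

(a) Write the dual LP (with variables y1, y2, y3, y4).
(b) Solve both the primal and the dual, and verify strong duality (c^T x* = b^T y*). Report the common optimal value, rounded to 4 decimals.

The standard primal-dual pair for 'max c^T x s.t. A x <= b, x >= 0' is:
  Dual:  min b^T y  s.t.  A^T y >= c,  y >= 0.

So the dual LP is:
  minimize  4y1 + 6y2 + 23y3 + 11y4
  subject to:
    y1 + y3 + y4 >= 5
    y2 + 4y3 + 2y4 >= 4
    y1, y2, y3, y4 >= 0

Solving the primal: x* = (4, 3.5).
  primal value c^T x* = 34.
Solving the dual: y* = (3, 0, 0, 2).
  dual value b^T y* = 34.
Strong duality: c^T x* = b^T y*. Confirmed.

34


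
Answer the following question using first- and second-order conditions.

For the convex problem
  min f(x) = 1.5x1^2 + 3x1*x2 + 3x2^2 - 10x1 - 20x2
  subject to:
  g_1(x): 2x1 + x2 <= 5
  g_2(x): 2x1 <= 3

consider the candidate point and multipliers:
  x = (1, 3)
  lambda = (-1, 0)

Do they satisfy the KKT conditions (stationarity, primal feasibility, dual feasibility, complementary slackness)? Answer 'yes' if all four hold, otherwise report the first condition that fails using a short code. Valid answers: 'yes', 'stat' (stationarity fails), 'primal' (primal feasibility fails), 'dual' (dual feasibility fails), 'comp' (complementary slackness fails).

Gradient of f: grad f(x) = Q x + c = (2, 1)
Constraint values g_i(x) = a_i^T x - b_i:
  g_1((1, 3)) = 0
  g_2((1, 3)) = -1
Stationarity residual: grad f(x) + sum_i lambda_i a_i = (0, 0)
  -> stationarity OK
Primal feasibility (all g_i <= 0): OK
Dual feasibility (all lambda_i >= 0): FAILS
Complementary slackness (lambda_i * g_i(x) = 0 for all i): OK

Verdict: the first failing condition is dual_feasibility -> dual.

dual


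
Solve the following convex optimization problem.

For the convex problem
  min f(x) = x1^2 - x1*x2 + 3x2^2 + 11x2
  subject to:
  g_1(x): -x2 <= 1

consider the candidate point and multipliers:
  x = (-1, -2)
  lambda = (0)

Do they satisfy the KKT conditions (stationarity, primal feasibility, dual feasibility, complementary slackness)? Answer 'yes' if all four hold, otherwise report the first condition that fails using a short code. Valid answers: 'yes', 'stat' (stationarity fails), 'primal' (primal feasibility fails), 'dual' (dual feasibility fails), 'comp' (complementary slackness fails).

Gradient of f: grad f(x) = Q x + c = (0, 0)
Constraint values g_i(x) = a_i^T x - b_i:
  g_1((-1, -2)) = 1
Stationarity residual: grad f(x) + sum_i lambda_i a_i = (0, 0)
  -> stationarity OK
Primal feasibility (all g_i <= 0): FAILS
Dual feasibility (all lambda_i >= 0): OK
Complementary slackness (lambda_i * g_i(x) = 0 for all i): OK

Verdict: the first failing condition is primal_feasibility -> primal.

primal


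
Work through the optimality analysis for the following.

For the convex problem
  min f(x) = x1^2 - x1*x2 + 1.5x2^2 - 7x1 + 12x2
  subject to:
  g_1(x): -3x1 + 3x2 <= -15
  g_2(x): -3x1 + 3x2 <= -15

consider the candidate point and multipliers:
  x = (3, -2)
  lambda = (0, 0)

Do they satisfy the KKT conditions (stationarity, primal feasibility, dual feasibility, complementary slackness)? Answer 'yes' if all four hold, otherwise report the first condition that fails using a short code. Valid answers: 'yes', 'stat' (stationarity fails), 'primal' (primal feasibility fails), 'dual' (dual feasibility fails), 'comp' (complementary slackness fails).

Gradient of f: grad f(x) = Q x + c = (1, 3)
Constraint values g_i(x) = a_i^T x - b_i:
  g_1((3, -2)) = 0
  g_2((3, -2)) = 0
Stationarity residual: grad f(x) + sum_i lambda_i a_i = (1, 3)
  -> stationarity FAILS
Primal feasibility (all g_i <= 0): OK
Dual feasibility (all lambda_i >= 0): OK
Complementary slackness (lambda_i * g_i(x) = 0 for all i): OK

Verdict: the first failing condition is stationarity -> stat.

stat


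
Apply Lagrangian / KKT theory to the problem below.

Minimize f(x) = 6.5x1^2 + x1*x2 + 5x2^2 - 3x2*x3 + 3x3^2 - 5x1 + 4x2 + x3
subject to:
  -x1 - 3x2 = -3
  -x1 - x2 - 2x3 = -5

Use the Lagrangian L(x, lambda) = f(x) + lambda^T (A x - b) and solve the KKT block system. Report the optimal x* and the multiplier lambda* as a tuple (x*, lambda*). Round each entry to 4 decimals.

Form the Lagrangian:
  L(x, lambda) = (1/2) x^T Q x + c^T x + lambda^T (A x - b)
Stationarity (grad_x L = 0): Q x + c + A^T lambda = 0.
Primal feasibility: A x = b.

This gives the KKT block system:
  [ Q   A^T ] [ x     ]   [-c ]
  [ A    0  ] [ lambda ] = [ b ]

Solving the linear system:
  x*      = (0.7438, 0.7521, 1.7521)
  lambda* = (0.7934, 4.6281)
  f(x*)   = 13.281

x* = (0.7438, 0.7521, 1.7521), lambda* = (0.7934, 4.6281)


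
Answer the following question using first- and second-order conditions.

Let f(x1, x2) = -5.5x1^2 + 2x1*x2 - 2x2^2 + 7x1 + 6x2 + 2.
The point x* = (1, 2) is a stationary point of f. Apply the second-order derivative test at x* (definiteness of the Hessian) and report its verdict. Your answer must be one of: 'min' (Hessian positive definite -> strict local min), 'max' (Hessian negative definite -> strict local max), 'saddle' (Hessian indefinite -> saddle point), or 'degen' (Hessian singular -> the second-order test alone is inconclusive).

Compute the Hessian H = grad^2 f:
  H = [[-11, 2], [2, -4]]
Verify stationarity: grad f(x*) = H x* + g = (0, 0).
Eigenvalues of H: -11.5311, -3.4689.
Both eigenvalues < 0, so H is negative definite -> x* is a strict local max.

max


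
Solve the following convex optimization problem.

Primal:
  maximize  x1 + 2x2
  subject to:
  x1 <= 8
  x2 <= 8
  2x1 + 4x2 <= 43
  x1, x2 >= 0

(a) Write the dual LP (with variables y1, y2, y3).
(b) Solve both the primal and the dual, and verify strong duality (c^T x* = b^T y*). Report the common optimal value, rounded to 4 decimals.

The standard primal-dual pair for 'max c^T x s.t. A x <= b, x >= 0' is:
  Dual:  min b^T y  s.t.  A^T y >= c,  y >= 0.

So the dual LP is:
  minimize  8y1 + 8y2 + 43y3
  subject to:
    y1 + 2y3 >= 1
    y2 + 4y3 >= 2
    y1, y2, y3 >= 0

Solving the primal: x* = (5.5, 8).
  primal value c^T x* = 21.5.
Solving the dual: y* = (0, 0, 0.5).
  dual value b^T y* = 21.5.
Strong duality: c^T x* = b^T y*. Confirmed.

21.5


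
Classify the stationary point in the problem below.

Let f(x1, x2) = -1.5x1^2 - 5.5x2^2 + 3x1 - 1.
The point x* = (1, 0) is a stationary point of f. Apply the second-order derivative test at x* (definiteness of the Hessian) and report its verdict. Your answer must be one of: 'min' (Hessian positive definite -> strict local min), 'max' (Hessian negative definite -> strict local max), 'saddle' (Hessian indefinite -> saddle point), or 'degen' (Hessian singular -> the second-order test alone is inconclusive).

Compute the Hessian H = grad^2 f:
  H = [[-3, 0], [0, -11]]
Verify stationarity: grad f(x*) = H x* + g = (0, 0).
Eigenvalues of H: -11, -3.
Both eigenvalues < 0, so H is negative definite -> x* is a strict local max.

max


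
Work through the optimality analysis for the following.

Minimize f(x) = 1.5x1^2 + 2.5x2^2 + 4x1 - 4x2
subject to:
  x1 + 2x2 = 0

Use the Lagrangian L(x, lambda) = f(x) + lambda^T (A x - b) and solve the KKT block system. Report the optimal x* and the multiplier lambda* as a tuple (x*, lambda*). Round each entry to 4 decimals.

Form the Lagrangian:
  L(x, lambda) = (1/2) x^T Q x + c^T x + lambda^T (A x - b)
Stationarity (grad_x L = 0): Q x + c + A^T lambda = 0.
Primal feasibility: A x = b.

This gives the KKT block system:
  [ Q   A^T ] [ x     ]   [-c ]
  [ A    0  ] [ lambda ] = [ b ]

Solving the linear system:
  x*      = (-1.4118, 0.7059)
  lambda* = (0.2353)
  f(x*)   = -4.2353

x* = (-1.4118, 0.7059), lambda* = (0.2353)


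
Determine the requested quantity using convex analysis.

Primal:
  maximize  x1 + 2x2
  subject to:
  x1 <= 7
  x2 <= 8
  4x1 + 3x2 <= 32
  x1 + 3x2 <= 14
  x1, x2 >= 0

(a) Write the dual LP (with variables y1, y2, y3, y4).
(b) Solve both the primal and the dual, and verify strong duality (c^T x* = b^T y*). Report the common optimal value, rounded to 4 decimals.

The standard primal-dual pair for 'max c^T x s.t. A x <= b, x >= 0' is:
  Dual:  min b^T y  s.t.  A^T y >= c,  y >= 0.

So the dual LP is:
  minimize  7y1 + 8y2 + 32y3 + 14y4
  subject to:
    y1 + 4y3 + y4 >= 1
    y2 + 3y3 + 3y4 >= 2
    y1, y2, y3, y4 >= 0

Solving the primal: x* = (6, 2.6667).
  primal value c^T x* = 11.3333.
Solving the dual: y* = (0, 0, 0.1111, 0.5556).
  dual value b^T y* = 11.3333.
Strong duality: c^T x* = b^T y*. Confirmed.

11.3333


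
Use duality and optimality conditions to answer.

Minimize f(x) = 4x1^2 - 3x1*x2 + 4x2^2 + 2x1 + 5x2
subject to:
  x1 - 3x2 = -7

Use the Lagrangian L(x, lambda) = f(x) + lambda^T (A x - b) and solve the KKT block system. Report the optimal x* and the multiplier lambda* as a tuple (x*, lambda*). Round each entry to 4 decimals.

Form the Lagrangian:
  L(x, lambda) = (1/2) x^T Q x + c^T x + lambda^T (A x - b)
Stationarity (grad_x L = 0): Q x + c + A^T lambda = 0.
Primal feasibility: A x = b.

This gives the KKT block system:
  [ Q   A^T ] [ x     ]   [-c ]
  [ A    0  ] [ lambda ] = [ b ]

Solving the linear system:
  x*      = (-0.4194, 2.1935)
  lambda* = (7.9355)
  f(x*)   = 32.8387

x* = (-0.4194, 2.1935), lambda* = (7.9355)


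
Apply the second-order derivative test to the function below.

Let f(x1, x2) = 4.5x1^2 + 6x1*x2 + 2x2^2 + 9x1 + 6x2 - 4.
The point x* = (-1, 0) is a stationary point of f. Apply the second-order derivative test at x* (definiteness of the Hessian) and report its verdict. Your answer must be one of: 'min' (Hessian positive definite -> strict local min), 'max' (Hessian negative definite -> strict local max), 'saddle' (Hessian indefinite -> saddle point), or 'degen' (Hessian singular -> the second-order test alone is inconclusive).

Compute the Hessian H = grad^2 f:
  H = [[9, 6], [6, 4]]
Verify stationarity: grad f(x*) = H x* + g = (0, 0).
Eigenvalues of H: 0, 13.
H has a zero eigenvalue (singular; positive semidefinite but not definite), so H is neither positive definite, negative definite, nor indefinite. The second-order test alone is inconclusive -> degen.
(Indeed, f is constant along the null direction of H through x*, so x* is not a strict local extremum.)

degen


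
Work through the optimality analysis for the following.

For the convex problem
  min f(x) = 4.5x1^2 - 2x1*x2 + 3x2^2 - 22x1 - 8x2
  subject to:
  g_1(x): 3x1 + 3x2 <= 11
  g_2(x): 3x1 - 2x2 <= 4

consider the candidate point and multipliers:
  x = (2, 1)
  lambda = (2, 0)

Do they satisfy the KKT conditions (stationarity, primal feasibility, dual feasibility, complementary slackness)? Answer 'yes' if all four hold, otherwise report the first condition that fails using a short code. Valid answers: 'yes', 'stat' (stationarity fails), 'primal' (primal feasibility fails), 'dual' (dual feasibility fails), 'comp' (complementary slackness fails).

Gradient of f: grad f(x) = Q x + c = (-6, -6)
Constraint values g_i(x) = a_i^T x - b_i:
  g_1((2, 1)) = -2
  g_2((2, 1)) = 0
Stationarity residual: grad f(x) + sum_i lambda_i a_i = (0, 0)
  -> stationarity OK
Primal feasibility (all g_i <= 0): OK
Dual feasibility (all lambda_i >= 0): OK
Complementary slackness (lambda_i * g_i(x) = 0 for all i): FAILS

Verdict: the first failing condition is complementary_slackness -> comp.

comp


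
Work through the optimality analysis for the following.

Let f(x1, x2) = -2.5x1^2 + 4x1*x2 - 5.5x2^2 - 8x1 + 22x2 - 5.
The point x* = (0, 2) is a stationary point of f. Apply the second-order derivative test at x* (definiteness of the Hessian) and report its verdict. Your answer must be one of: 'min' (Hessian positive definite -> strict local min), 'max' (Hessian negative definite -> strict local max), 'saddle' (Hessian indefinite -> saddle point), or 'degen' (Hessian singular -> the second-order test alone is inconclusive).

Compute the Hessian H = grad^2 f:
  H = [[-5, 4], [4, -11]]
Verify stationarity: grad f(x*) = H x* + g = (0, 0).
Eigenvalues of H: -13, -3.
Both eigenvalues < 0, so H is negative definite -> x* is a strict local max.

max


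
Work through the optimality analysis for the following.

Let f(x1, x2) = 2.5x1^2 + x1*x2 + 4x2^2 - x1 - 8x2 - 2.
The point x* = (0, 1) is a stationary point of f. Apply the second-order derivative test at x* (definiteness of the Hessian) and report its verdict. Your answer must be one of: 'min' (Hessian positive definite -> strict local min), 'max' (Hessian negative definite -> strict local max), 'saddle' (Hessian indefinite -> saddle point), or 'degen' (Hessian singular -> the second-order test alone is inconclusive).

Compute the Hessian H = grad^2 f:
  H = [[5, 1], [1, 8]]
Verify stationarity: grad f(x*) = H x* + g = (0, 0).
Eigenvalues of H: 4.6972, 8.3028.
Both eigenvalues > 0, so H is positive definite -> x* is a strict local min.

min


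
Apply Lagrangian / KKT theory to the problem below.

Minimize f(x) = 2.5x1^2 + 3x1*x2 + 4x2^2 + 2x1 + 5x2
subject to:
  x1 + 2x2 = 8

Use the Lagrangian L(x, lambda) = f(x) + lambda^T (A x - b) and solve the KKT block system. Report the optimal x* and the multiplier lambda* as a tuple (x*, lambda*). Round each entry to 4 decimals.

Form the Lagrangian:
  L(x, lambda) = (1/2) x^T Q x + c^T x + lambda^T (A x - b)
Stationarity (grad_x L = 0): Q x + c + A^T lambda = 0.
Primal feasibility: A x = b.

This gives the KKT block system:
  [ Q   A^T ] [ x     ]   [-c ]
  [ A    0  ] [ lambda ] = [ b ]

Solving the linear system:
  x*      = (1.125, 3.4375)
  lambda* = (-17.9375)
  f(x*)   = 81.4688

x* = (1.125, 3.4375), lambda* = (-17.9375)


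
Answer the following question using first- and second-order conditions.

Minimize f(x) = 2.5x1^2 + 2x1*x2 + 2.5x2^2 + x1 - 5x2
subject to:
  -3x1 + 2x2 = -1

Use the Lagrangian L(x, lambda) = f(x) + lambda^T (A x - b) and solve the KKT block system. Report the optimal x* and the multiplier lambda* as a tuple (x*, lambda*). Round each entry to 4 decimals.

Form the Lagrangian:
  L(x, lambda) = (1/2) x^T Q x + c^T x + lambda^T (A x - b)
Stationarity (grad_x L = 0): Q x + c + A^T lambda = 0.
Primal feasibility: A x = b.

This gives the KKT block system:
  [ Q   A^T ] [ x     ]   [-c ]
  [ A    0  ] [ lambda ] = [ b ]

Solving the linear system:
  x*      = (0.5056, 0.2584)
  lambda* = (1.3483)
  f(x*)   = 0.2809

x* = (0.5056, 0.2584), lambda* = (1.3483)


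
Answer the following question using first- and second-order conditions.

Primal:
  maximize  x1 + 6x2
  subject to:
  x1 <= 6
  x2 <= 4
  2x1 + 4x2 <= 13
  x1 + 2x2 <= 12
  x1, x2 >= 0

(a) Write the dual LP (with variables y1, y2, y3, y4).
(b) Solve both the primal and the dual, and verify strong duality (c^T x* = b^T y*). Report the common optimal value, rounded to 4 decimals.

The standard primal-dual pair for 'max c^T x s.t. A x <= b, x >= 0' is:
  Dual:  min b^T y  s.t.  A^T y >= c,  y >= 0.

So the dual LP is:
  minimize  6y1 + 4y2 + 13y3 + 12y4
  subject to:
    y1 + 2y3 + y4 >= 1
    y2 + 4y3 + 2y4 >= 6
    y1, y2, y3, y4 >= 0

Solving the primal: x* = (0, 3.25).
  primal value c^T x* = 19.5.
Solving the dual: y* = (0, 0, 1.5, 0).
  dual value b^T y* = 19.5.
Strong duality: c^T x* = b^T y*. Confirmed.

19.5


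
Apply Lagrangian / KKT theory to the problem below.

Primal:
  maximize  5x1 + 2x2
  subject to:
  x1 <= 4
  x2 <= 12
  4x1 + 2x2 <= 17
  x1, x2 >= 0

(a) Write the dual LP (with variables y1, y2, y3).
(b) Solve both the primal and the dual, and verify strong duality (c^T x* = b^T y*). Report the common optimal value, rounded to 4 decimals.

The standard primal-dual pair for 'max c^T x s.t. A x <= b, x >= 0' is:
  Dual:  min b^T y  s.t.  A^T y >= c,  y >= 0.

So the dual LP is:
  minimize  4y1 + 12y2 + 17y3
  subject to:
    y1 + 4y3 >= 5
    y2 + 2y3 >= 2
    y1, y2, y3 >= 0

Solving the primal: x* = (4, 0.5).
  primal value c^T x* = 21.
Solving the dual: y* = (1, 0, 1).
  dual value b^T y* = 21.
Strong duality: c^T x* = b^T y*. Confirmed.

21


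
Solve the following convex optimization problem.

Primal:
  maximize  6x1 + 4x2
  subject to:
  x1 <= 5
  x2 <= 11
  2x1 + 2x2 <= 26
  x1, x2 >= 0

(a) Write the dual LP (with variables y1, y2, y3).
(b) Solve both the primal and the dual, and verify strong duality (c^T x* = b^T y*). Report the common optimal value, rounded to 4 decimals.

The standard primal-dual pair for 'max c^T x s.t. A x <= b, x >= 0' is:
  Dual:  min b^T y  s.t.  A^T y >= c,  y >= 0.

So the dual LP is:
  minimize  5y1 + 11y2 + 26y3
  subject to:
    y1 + 2y3 >= 6
    y2 + 2y3 >= 4
    y1, y2, y3 >= 0

Solving the primal: x* = (5, 8).
  primal value c^T x* = 62.
Solving the dual: y* = (2, 0, 2).
  dual value b^T y* = 62.
Strong duality: c^T x* = b^T y*. Confirmed.

62


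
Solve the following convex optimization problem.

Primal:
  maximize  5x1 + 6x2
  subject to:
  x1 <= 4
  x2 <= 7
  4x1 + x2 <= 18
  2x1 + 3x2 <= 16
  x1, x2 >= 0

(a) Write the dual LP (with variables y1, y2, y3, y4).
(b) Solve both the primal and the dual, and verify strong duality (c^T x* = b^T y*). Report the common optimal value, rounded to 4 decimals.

The standard primal-dual pair for 'max c^T x s.t. A x <= b, x >= 0' is:
  Dual:  min b^T y  s.t.  A^T y >= c,  y >= 0.

So the dual LP is:
  minimize  4y1 + 7y2 + 18y3 + 16y4
  subject to:
    y1 + 4y3 + 2y4 >= 5
    y2 + y3 + 3y4 >= 6
    y1, y2, y3, y4 >= 0

Solving the primal: x* = (3.8, 2.8).
  primal value c^T x* = 35.8.
Solving the dual: y* = (0, 0, 0.3, 1.9).
  dual value b^T y* = 35.8.
Strong duality: c^T x* = b^T y*. Confirmed.

35.8


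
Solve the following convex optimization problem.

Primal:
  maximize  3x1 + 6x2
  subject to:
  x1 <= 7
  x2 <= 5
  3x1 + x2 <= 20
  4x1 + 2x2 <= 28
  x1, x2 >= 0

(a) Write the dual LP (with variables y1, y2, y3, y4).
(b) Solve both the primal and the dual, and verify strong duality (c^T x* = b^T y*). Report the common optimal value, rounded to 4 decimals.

The standard primal-dual pair for 'max c^T x s.t. A x <= b, x >= 0' is:
  Dual:  min b^T y  s.t.  A^T y >= c,  y >= 0.

So the dual LP is:
  minimize  7y1 + 5y2 + 20y3 + 28y4
  subject to:
    y1 + 3y3 + 4y4 >= 3
    y2 + y3 + 2y4 >= 6
    y1, y2, y3, y4 >= 0

Solving the primal: x* = (4.5, 5).
  primal value c^T x* = 43.5.
Solving the dual: y* = (0, 4.5, 0, 0.75).
  dual value b^T y* = 43.5.
Strong duality: c^T x* = b^T y*. Confirmed.

43.5


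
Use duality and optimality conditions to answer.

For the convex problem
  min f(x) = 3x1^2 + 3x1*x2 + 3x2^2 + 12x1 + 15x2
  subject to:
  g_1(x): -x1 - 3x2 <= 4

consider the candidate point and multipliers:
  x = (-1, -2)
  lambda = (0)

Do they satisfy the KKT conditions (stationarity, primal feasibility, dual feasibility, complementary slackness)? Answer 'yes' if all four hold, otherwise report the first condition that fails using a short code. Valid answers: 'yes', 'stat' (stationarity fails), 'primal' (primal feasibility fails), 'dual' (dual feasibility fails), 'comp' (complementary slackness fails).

Gradient of f: grad f(x) = Q x + c = (0, 0)
Constraint values g_i(x) = a_i^T x - b_i:
  g_1((-1, -2)) = 3
Stationarity residual: grad f(x) + sum_i lambda_i a_i = (0, 0)
  -> stationarity OK
Primal feasibility (all g_i <= 0): FAILS
Dual feasibility (all lambda_i >= 0): OK
Complementary slackness (lambda_i * g_i(x) = 0 for all i): OK

Verdict: the first failing condition is primal_feasibility -> primal.

primal


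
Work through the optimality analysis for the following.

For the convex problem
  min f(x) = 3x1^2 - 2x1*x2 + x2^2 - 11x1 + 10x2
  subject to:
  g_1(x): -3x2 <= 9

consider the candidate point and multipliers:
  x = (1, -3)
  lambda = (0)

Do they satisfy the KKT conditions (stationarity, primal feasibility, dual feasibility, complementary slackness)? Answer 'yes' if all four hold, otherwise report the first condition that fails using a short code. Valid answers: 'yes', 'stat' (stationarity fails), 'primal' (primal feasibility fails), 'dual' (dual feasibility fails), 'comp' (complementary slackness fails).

Gradient of f: grad f(x) = Q x + c = (1, 2)
Constraint values g_i(x) = a_i^T x - b_i:
  g_1((1, -3)) = 0
Stationarity residual: grad f(x) + sum_i lambda_i a_i = (1, 2)
  -> stationarity FAILS
Primal feasibility (all g_i <= 0): OK
Dual feasibility (all lambda_i >= 0): OK
Complementary slackness (lambda_i * g_i(x) = 0 for all i): OK

Verdict: the first failing condition is stationarity -> stat.

stat


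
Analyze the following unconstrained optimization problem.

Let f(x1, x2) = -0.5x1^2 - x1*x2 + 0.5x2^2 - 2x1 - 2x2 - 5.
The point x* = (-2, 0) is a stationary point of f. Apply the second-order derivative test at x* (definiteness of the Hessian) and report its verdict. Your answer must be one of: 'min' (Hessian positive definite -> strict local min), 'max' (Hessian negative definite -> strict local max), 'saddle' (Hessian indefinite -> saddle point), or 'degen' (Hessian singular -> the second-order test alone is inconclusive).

Compute the Hessian H = grad^2 f:
  H = [[-1, -1], [-1, 1]]
Verify stationarity: grad f(x*) = H x* + g = (0, 0).
Eigenvalues of H: -1.4142, 1.4142.
Eigenvalues have mixed signs, so H is indefinite -> x* is a saddle point.

saddle


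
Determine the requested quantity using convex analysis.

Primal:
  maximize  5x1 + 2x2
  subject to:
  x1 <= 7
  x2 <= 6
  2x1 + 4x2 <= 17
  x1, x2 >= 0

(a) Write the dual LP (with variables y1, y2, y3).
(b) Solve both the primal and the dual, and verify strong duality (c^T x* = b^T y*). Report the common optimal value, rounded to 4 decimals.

The standard primal-dual pair for 'max c^T x s.t. A x <= b, x >= 0' is:
  Dual:  min b^T y  s.t.  A^T y >= c,  y >= 0.

So the dual LP is:
  minimize  7y1 + 6y2 + 17y3
  subject to:
    y1 + 2y3 >= 5
    y2 + 4y3 >= 2
    y1, y2, y3 >= 0

Solving the primal: x* = (7, 0.75).
  primal value c^T x* = 36.5.
Solving the dual: y* = (4, 0, 0.5).
  dual value b^T y* = 36.5.
Strong duality: c^T x* = b^T y*. Confirmed.

36.5


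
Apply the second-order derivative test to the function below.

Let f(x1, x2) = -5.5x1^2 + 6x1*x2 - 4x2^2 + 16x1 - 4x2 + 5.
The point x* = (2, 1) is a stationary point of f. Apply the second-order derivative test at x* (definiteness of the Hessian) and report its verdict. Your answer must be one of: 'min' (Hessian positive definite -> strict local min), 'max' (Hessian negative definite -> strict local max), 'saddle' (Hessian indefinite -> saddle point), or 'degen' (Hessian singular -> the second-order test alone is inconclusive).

Compute the Hessian H = grad^2 f:
  H = [[-11, 6], [6, -8]]
Verify stationarity: grad f(x*) = H x* + g = (0, 0).
Eigenvalues of H: -15.6847, -3.3153.
Both eigenvalues < 0, so H is negative definite -> x* is a strict local max.

max


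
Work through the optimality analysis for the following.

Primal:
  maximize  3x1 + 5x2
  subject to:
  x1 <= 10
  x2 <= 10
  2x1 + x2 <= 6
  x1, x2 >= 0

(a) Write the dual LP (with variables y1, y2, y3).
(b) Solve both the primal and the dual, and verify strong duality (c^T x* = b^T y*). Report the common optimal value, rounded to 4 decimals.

The standard primal-dual pair for 'max c^T x s.t. A x <= b, x >= 0' is:
  Dual:  min b^T y  s.t.  A^T y >= c,  y >= 0.

So the dual LP is:
  minimize  10y1 + 10y2 + 6y3
  subject to:
    y1 + 2y3 >= 3
    y2 + y3 >= 5
    y1, y2, y3 >= 0

Solving the primal: x* = (0, 6).
  primal value c^T x* = 30.
Solving the dual: y* = (0, 0, 5).
  dual value b^T y* = 30.
Strong duality: c^T x* = b^T y*. Confirmed.

30


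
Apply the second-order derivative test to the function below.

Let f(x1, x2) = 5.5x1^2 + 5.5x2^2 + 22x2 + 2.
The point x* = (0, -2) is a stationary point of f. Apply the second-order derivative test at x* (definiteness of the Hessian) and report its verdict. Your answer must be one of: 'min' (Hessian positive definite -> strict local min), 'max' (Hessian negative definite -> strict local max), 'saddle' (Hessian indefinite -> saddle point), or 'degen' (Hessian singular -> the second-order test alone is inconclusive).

Compute the Hessian H = grad^2 f:
  H = [[11, 0], [0, 11]]
Verify stationarity: grad f(x*) = H x* + g = (0, 0).
Eigenvalues of H: 11, 11.
Both eigenvalues > 0, so H is positive definite -> x* is a strict local min.

min


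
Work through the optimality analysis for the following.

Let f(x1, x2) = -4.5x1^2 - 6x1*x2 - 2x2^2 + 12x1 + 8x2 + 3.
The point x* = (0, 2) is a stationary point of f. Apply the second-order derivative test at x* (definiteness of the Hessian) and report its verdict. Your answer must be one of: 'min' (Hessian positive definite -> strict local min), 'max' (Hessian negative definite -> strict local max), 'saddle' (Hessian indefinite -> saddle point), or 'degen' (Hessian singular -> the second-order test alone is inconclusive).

Compute the Hessian H = grad^2 f:
  H = [[-9, -6], [-6, -4]]
Verify stationarity: grad f(x*) = H x* + g = (0, 0).
Eigenvalues of H: -13, 0.
H has a zero eigenvalue (singular; negative semidefinite but not definite), so H is neither positive definite, negative definite, nor indefinite. The second-order test alone is inconclusive -> degen.
(Indeed, f is constant along the null direction of H through x*, so x* is not a strict local extremum.)

degen


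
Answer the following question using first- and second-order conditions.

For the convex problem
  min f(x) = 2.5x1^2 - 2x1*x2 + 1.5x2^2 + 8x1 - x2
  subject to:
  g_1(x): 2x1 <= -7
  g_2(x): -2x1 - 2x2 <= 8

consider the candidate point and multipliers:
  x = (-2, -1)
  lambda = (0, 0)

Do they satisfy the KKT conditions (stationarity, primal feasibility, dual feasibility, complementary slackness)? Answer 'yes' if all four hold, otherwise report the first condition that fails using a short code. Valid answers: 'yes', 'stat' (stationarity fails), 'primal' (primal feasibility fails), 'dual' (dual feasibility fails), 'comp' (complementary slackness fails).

Gradient of f: grad f(x) = Q x + c = (0, 0)
Constraint values g_i(x) = a_i^T x - b_i:
  g_1((-2, -1)) = 3
  g_2((-2, -1)) = -2
Stationarity residual: grad f(x) + sum_i lambda_i a_i = (0, 0)
  -> stationarity OK
Primal feasibility (all g_i <= 0): FAILS
Dual feasibility (all lambda_i >= 0): OK
Complementary slackness (lambda_i * g_i(x) = 0 for all i): OK

Verdict: the first failing condition is primal_feasibility -> primal.

primal


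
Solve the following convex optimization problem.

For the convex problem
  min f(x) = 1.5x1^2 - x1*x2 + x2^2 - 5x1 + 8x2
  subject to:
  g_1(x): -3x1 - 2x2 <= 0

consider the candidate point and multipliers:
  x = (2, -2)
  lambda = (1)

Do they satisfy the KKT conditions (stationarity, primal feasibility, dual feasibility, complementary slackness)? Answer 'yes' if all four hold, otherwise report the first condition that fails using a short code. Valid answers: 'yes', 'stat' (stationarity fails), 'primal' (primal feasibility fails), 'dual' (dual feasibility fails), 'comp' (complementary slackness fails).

Gradient of f: grad f(x) = Q x + c = (3, 2)
Constraint values g_i(x) = a_i^T x - b_i:
  g_1((2, -2)) = -2
Stationarity residual: grad f(x) + sum_i lambda_i a_i = (0, 0)
  -> stationarity OK
Primal feasibility (all g_i <= 0): OK
Dual feasibility (all lambda_i >= 0): OK
Complementary slackness (lambda_i * g_i(x) = 0 for all i): FAILS

Verdict: the first failing condition is complementary_slackness -> comp.

comp


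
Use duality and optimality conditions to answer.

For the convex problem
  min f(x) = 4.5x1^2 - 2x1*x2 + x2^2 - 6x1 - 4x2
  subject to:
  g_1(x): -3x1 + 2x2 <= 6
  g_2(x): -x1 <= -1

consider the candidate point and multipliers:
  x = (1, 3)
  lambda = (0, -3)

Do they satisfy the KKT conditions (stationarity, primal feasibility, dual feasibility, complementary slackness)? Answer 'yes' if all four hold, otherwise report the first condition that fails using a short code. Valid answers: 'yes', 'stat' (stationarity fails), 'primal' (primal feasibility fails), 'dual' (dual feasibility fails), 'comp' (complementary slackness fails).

Gradient of f: grad f(x) = Q x + c = (-3, 0)
Constraint values g_i(x) = a_i^T x - b_i:
  g_1((1, 3)) = -3
  g_2((1, 3)) = 0
Stationarity residual: grad f(x) + sum_i lambda_i a_i = (0, 0)
  -> stationarity OK
Primal feasibility (all g_i <= 0): OK
Dual feasibility (all lambda_i >= 0): FAILS
Complementary slackness (lambda_i * g_i(x) = 0 for all i): OK

Verdict: the first failing condition is dual_feasibility -> dual.

dual


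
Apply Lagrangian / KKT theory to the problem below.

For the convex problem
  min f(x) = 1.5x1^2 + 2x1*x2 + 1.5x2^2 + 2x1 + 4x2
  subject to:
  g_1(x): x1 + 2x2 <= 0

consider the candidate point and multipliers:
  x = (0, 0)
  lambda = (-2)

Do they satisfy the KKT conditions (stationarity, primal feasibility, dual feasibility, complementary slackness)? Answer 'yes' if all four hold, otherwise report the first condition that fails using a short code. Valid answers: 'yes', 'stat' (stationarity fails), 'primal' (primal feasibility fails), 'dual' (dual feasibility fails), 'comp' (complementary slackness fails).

Gradient of f: grad f(x) = Q x + c = (2, 4)
Constraint values g_i(x) = a_i^T x - b_i:
  g_1((0, 0)) = 0
Stationarity residual: grad f(x) + sum_i lambda_i a_i = (0, 0)
  -> stationarity OK
Primal feasibility (all g_i <= 0): OK
Dual feasibility (all lambda_i >= 0): FAILS
Complementary slackness (lambda_i * g_i(x) = 0 for all i): OK

Verdict: the first failing condition is dual_feasibility -> dual.

dual


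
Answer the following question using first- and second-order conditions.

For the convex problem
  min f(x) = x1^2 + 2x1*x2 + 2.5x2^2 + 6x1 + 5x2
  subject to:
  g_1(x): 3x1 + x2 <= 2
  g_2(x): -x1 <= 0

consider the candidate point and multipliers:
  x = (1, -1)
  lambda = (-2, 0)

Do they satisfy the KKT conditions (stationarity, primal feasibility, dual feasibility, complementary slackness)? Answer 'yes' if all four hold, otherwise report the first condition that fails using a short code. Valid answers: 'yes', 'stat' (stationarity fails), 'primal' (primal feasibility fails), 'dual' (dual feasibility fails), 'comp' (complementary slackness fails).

Gradient of f: grad f(x) = Q x + c = (6, 2)
Constraint values g_i(x) = a_i^T x - b_i:
  g_1((1, -1)) = 0
  g_2((1, -1)) = -1
Stationarity residual: grad f(x) + sum_i lambda_i a_i = (0, 0)
  -> stationarity OK
Primal feasibility (all g_i <= 0): OK
Dual feasibility (all lambda_i >= 0): FAILS
Complementary slackness (lambda_i * g_i(x) = 0 for all i): OK

Verdict: the first failing condition is dual_feasibility -> dual.

dual


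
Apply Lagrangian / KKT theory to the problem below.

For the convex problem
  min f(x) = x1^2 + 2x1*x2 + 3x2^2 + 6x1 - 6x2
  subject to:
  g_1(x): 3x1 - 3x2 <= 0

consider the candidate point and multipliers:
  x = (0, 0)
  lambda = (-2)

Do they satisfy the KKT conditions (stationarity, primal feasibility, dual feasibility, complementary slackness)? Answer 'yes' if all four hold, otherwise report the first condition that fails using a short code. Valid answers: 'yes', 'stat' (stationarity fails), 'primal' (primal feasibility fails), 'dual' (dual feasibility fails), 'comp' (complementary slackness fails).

Gradient of f: grad f(x) = Q x + c = (6, -6)
Constraint values g_i(x) = a_i^T x - b_i:
  g_1((0, 0)) = 0
Stationarity residual: grad f(x) + sum_i lambda_i a_i = (0, 0)
  -> stationarity OK
Primal feasibility (all g_i <= 0): OK
Dual feasibility (all lambda_i >= 0): FAILS
Complementary slackness (lambda_i * g_i(x) = 0 for all i): OK

Verdict: the first failing condition is dual_feasibility -> dual.

dual
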